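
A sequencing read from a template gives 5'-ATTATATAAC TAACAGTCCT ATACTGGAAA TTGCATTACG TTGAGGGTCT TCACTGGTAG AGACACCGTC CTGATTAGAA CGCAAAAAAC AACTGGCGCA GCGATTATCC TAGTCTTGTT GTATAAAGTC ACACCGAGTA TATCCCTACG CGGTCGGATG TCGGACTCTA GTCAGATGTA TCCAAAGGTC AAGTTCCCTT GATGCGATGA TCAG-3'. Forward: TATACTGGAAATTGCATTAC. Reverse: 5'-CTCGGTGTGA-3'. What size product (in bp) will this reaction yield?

The forward primer matches the template at positions 20–39.
Taking the reverse complement of CTCGGTGTGA gives TCACACCGAG, found at positions 129–138 on the template; the primer anneals here to the top strand with its 3' end pointing upstream.
Product length = (reverse-primer end) − (forward-primer start) + 1 = 138 − 20 + 1 = 119 bp.

119 bp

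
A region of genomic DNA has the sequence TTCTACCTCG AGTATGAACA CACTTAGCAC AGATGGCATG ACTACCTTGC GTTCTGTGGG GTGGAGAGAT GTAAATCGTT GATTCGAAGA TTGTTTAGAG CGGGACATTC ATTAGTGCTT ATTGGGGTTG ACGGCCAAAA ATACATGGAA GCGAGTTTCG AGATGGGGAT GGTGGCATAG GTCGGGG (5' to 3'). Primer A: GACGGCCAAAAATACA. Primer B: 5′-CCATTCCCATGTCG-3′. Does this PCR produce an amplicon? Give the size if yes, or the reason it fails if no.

Primer B (CCATTCCCATGTCG) does not match the top strand, and its reverse complement CGACATGGGAATGG does not match either.
With no annealing site for primer B, no amplification occurs.

No product — primer B has no binding site in the template.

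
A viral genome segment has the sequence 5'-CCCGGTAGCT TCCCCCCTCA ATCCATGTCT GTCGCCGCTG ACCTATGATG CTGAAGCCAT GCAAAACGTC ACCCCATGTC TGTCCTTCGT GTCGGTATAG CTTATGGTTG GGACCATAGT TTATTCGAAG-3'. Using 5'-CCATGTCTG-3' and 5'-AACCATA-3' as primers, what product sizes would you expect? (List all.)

The forward primer CCATGTCTG matches the top strand at positions 23–31, 74–82.
The reverse primer's reverse complement is TATGGTT, matching at positions 103–109.
Each forward site pairs with the reverse site to give a product ending at position 109: sizes 87, 36 bp.

87 bp, 36 bp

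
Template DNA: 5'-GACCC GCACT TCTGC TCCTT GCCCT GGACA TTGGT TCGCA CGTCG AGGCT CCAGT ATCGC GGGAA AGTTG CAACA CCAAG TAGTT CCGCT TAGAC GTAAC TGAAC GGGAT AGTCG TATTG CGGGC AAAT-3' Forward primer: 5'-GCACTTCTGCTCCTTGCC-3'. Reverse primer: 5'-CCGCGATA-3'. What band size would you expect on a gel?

57 bp

Forward primer GCACTTCTGCTCCTTGCC is found on the top strand at positions 6–23.
The reverse primer's reverse complement is TATCGCGG, which matches the template at positions 55–62.
The product runs from position 6 to position 62, so its length is 62 − 6 + 1 = 57 bp.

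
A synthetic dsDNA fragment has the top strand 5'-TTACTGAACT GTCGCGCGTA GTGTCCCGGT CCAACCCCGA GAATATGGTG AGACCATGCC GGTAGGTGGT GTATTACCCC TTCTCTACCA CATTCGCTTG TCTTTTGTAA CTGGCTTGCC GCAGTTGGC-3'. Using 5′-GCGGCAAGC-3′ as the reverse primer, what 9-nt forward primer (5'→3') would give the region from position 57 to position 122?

5'-TGCCGGTAG-3'

The reverse primer's reverse complement GCTTGCCGC matches the template at positions 114–122; the product starts at position 57.
The forward primer is identical to the top strand over positions 57–65: TGCCGGTAG.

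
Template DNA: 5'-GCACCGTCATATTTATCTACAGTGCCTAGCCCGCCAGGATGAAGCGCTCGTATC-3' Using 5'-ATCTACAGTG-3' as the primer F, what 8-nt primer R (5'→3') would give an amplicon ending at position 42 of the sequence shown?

5'-TCATCCTG-3'

The forward primer binds at positions 15–24; the product's 3' end on the top strand is position 42.
The reverse primer anneals to the top strand over positions 35–42, i.e. to CAGGATGA.
Its sequence written 5'→3' is the reverse complement: TCATCCTG.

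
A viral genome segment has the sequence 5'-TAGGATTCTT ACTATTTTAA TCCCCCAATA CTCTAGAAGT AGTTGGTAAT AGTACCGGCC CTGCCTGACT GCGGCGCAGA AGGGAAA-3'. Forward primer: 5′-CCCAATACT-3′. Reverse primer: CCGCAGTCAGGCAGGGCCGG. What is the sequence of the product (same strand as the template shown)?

Forward primer CCCAATACT is found on the top strand at positions 24–32.
Taking the reverse complement of CCGCAGTCAGGCAGGGCCGG gives CCGGCCCTGCCTGACTGCGG, found at positions 55–74 on the template; the primer anneals here to the top strand with its 3' end pointing upstream.
The product is the template from position 24 through 74 (51 bp).

5'-CCCAATACTCTAGAAGTAGTTGGTAATAGTACCGGCCCTGCCTGACTGCGG-3'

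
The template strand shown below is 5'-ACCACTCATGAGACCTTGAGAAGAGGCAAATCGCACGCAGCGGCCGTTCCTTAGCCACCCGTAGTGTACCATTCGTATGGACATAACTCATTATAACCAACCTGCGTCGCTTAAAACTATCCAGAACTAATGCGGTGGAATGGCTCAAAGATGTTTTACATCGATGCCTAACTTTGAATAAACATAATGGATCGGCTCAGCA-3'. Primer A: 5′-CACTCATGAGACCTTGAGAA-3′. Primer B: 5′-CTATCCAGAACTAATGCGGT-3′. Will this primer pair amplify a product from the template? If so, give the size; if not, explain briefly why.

Primer A (CACTCATGAGACCTTGAGAA) matches the top strand at positions 3–22 (3' end points downstream).
Primer B (CTATCCAGAACTAATGCGGT) also matches the top strand directly, at positions 117–136 — its reverse complement ACCGCATTAGTTCTGGATAG is not present.
Both primers anneal to the bottom strand with 3' ends pointing the same way, so neither can prime synthesis back toward the other.

No product — both primers anneal to the same strand and extend in the same direction.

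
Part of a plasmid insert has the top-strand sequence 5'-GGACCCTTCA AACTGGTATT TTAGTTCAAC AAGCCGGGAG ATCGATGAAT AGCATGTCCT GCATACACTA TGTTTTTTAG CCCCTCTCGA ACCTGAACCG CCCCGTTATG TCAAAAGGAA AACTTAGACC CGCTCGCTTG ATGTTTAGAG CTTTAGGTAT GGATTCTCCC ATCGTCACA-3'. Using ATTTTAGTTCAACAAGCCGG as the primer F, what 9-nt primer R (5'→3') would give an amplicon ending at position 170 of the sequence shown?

5'-GGGAGAATC-3'

The forward primer binds at positions 18–37; the product's 3' end on the top strand is position 170.
The reverse primer anneals to the top strand over positions 162–170, i.e. to GATTCTCCC.
Its sequence written 5'→3' is the reverse complement: GGGAGAATC.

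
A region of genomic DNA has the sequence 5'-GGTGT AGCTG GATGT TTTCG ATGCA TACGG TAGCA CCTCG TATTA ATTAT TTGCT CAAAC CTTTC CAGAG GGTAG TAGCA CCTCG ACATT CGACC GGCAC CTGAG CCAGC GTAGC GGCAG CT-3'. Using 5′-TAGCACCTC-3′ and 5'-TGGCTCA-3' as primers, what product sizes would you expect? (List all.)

The forward primer TAGCACCTC matches the top strand at positions 31–39, 76–84.
The reverse primer's reverse complement is TGAGCCA, matching at positions 102–108.
Each forward site pairs with the reverse site to give a product ending at position 108: sizes 78, 33 bp.

78 bp, 33 bp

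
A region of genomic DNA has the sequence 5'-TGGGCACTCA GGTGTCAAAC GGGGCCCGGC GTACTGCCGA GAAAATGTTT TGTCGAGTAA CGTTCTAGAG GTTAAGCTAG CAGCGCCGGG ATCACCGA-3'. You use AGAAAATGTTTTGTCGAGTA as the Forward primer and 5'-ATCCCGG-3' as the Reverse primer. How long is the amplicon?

53 bp

Scanning the template, AGAAAATGTTTTGTCGAGTA occurs at positions 40–59; this primer anneals to the bottom strand there with its 3' end pointing downstream.
The reverse primer's reverse complement is CCGGGAT, which matches the template at positions 86–92.
Amplicon spans positions 40–92: 53 bp.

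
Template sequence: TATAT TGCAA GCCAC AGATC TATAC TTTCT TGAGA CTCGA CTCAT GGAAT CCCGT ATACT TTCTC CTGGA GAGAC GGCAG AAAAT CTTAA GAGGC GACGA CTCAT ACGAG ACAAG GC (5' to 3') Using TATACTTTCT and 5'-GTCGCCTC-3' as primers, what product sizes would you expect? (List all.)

The forward primer TATACTTTCT matches the top strand at positions 21–30, 55–64.
The reverse primer's reverse complement is GAGGCGAC, matching at positions 91–98.
Each forward site pairs with the reverse site to give a product ending at position 98: sizes 78, 44 bp.

78 bp, 44 bp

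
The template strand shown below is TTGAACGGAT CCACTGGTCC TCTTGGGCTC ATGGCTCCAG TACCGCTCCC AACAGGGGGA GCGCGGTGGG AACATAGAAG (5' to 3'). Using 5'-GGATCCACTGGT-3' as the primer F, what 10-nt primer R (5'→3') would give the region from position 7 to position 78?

5'-TCTATGTTCC-3'

The product's 3' end on the top strand is position 78.
The reverse primer anneals to the top strand over positions 69–78, i.e. to GGAACATAGA.
Its sequence written 5'→3' is the reverse complement: TCTATGTTCC.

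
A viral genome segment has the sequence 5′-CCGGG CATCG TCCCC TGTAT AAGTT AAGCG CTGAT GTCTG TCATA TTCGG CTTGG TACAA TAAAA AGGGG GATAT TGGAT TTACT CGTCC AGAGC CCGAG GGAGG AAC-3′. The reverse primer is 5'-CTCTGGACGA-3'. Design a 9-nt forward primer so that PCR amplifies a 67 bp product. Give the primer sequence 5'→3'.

The reverse primer's reverse complement TCGTCCAGAG matches the template at positions 85–94, so the product ends at position 94.
A 67 bp product then starts at position 94 − 67 + 1 = 28.
The forward primer is identical to the top strand there: GCGCTGATG.

5'-GCGCTGATG-3'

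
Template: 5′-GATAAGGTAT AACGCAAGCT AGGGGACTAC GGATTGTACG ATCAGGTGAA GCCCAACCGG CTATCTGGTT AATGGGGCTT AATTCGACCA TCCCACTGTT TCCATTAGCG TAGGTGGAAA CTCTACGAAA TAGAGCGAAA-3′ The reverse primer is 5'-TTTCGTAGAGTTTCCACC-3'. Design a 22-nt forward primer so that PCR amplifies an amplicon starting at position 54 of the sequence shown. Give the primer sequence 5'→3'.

5'-CAACCGGCTATCTGGTTAATGG-3'

The reverse primer's reverse complement GGTGGAAACTCTACGAAA matches the template at positions 113–130; the product starts at position 54.
The forward primer is identical to the top strand over positions 54–75: CAACCGGCTATCTGGTTAATGG.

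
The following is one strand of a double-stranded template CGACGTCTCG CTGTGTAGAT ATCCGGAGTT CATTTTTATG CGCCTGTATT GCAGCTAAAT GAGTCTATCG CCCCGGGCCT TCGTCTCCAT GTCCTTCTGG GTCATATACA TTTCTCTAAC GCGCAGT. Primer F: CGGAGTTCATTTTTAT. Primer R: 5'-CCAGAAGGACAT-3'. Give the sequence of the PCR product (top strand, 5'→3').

5'-CGGAGTTCATTTTTATGCGCCTGTATTGCAGCTAAATGAGTCTATCGCCCCGGGCCTTCGTCTCCATGTCCTTCTGG-3'

Scanning the template, CGGAGTTCATTTTTAT occurs at positions 24–39; this primer anneals to the bottom strand there with its 3' end pointing downstream.
The reverse primer's reverse complement is ATGTCCTTCTGG, which matches the template at positions 89–100.
The product is the template from position 24 through 100 (77 bp).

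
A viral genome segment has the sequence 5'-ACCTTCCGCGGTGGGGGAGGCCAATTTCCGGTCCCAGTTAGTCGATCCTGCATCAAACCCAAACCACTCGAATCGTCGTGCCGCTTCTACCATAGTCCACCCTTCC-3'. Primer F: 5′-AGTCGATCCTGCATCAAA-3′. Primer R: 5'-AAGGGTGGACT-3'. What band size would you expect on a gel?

65 bp

Scanning the template, AGTCGATCCTGCATCAAA occurs at positions 40–57; this primer anneals to the bottom strand there with its 3' end pointing downstream.
Reverse complement of the reverse primer: AGTCCACCCTT. This occurs on the top strand at positions 94–104.
The product runs from position 40 to position 104, so its length is 104 − 40 + 1 = 65 bp.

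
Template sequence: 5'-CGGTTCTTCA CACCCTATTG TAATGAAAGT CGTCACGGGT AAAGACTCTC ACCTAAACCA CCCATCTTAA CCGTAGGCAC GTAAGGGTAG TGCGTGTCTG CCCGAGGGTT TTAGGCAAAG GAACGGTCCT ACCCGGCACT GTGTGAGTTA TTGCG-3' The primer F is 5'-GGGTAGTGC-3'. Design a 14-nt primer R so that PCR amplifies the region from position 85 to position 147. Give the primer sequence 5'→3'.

The product's 3' end on the top strand is position 147.
The reverse primer anneals to the top strand over positions 134–147, i.e. to CGGCACTGTGTGAG.
Its sequence written 5'→3' is the reverse complement: CTCACACAGTGCCG.

5'-CTCACACAGTGCCG-3'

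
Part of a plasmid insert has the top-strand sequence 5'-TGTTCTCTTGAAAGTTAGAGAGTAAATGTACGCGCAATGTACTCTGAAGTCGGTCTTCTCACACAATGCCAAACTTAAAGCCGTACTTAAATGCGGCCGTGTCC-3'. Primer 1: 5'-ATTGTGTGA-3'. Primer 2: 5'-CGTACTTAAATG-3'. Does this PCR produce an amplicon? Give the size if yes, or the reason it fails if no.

No product — the primers' 3' ends point away from each other.

Primer 1 (ATTGTGTGA) has reverse complement TCACACAAT, which matches the top strand at positions 59–67; primer 1 anneals to the top strand there with its 3' end pointing upstream toward position 59.
Primer 2 (CGTACTTAAATG) matches the top strand directly at positions 82–93; it anneals to the bottom strand with its 3' end pointing downstream toward position 93.
The 3' ends diverge (primer 1 extends toward position 1, primer 2 toward position 104), so the primers never converge on a shared product.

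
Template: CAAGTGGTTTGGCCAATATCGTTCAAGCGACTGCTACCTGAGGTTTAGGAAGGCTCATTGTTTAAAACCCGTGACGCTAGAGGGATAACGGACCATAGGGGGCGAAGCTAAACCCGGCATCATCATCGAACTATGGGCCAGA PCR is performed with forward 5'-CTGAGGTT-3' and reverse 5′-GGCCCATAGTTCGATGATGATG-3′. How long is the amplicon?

The forward primer matches the template at positions 38–45.
Reverse complement of the reverse primer: CATCATCATCGAACTATGGGCC. This occurs on the top strand at positions 118–139.
Amplicon spans positions 38–139: 102 bp.

102 bp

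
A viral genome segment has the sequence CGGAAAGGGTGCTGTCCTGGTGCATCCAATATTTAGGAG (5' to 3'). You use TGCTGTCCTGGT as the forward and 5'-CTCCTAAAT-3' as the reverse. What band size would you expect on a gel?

30 bp

The forward primer matches the template at positions 10–21.
Reverse complement of the reverse primer: ATTTAGGAG. This occurs on the top strand at positions 31–39.
Product length = (reverse-primer end) − (forward-primer start) + 1 = 39 − 10 + 1 = 30 bp.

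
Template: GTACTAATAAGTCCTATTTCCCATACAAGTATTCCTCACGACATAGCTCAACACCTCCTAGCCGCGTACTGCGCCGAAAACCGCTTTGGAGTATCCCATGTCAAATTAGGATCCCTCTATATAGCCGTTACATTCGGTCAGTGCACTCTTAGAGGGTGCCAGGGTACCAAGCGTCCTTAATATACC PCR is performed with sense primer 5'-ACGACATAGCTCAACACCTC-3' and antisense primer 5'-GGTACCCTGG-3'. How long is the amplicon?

Scanning the template, ACGACATAGCTCAACACCTC occurs at positions 38–57; this primer anneals to the bottom strand there with its 3' end pointing downstream.
Reverse complement of the reverse primer: CCAGGGTACC. This occurs on the top strand at positions 159–168.
The product runs from position 38 to position 168, so its length is 168 − 38 + 1 = 131 bp.

131 bp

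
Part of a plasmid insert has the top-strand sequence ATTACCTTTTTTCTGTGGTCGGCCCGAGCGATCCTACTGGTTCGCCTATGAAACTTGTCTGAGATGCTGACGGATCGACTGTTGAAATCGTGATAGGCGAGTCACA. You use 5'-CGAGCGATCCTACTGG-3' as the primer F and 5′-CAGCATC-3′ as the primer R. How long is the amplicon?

45 bp

The forward primer matches the template at positions 25–40.
The reverse primer's reverse complement is GATGCTG, which matches the template at positions 63–69.
Amplicon spans positions 25–69: 45 bp.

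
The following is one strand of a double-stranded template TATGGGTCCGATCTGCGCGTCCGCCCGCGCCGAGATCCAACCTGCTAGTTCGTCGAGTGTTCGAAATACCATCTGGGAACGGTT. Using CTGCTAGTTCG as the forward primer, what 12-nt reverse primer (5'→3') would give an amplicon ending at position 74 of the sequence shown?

The forward primer binds at positions 42–52; the product's 3' end on the top strand is position 74.
The reverse primer anneals to the top strand over positions 63–74, i.e. to GAAATACCATCT.
Its sequence written 5'→3' is the reverse complement: AGATGGTATTTC.

5'-AGATGGTATTTC-3'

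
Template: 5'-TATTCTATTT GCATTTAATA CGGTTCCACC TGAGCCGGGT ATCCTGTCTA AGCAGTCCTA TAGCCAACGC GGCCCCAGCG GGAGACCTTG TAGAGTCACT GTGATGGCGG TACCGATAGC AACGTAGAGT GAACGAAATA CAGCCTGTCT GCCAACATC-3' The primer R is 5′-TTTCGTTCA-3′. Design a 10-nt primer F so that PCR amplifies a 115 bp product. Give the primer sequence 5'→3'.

The reverse primer's reverse complement TGAACGAAA matches the template at positions 130–138, so the product ends at position 138.
A 115 bp product then starts at position 138 − 115 + 1 = 24.
The forward primer is identical to the top strand there: TTCCACCTGA.

5'-TTCCACCTGA-3'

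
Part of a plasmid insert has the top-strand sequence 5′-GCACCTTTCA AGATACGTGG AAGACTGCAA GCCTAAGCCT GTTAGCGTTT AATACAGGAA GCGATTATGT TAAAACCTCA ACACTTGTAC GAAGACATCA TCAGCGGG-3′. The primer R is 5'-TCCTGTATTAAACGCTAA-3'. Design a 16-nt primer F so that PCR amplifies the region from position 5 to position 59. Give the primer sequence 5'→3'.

The reverse primer's reverse complement TTAGCGTTTAATACAGGA matches the template at positions 42–59; the product starts at position 5.
The forward primer is identical to the top strand over positions 5–20: CTTTCAAGATACGTGG.

5'-CTTTCAAGATACGTGG-3'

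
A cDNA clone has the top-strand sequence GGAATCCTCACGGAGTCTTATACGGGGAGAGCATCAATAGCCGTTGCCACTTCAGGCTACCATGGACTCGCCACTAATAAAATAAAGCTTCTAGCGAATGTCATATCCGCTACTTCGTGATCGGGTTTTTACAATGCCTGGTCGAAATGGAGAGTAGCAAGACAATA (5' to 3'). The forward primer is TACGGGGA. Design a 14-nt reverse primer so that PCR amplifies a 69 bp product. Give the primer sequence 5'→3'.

5'-AGCTTTATTTTATT-3'

The forward primer binds at positions 21–28, so a 69 bp product ends at position 21 + 69 − 1 = 89.
The reverse primer anneals to the top strand over positions 76–89, i.e. to AATAAAATAAAGCT.
Its sequence written 5'→3' is the reverse complement: AGCTTTATTTTATT.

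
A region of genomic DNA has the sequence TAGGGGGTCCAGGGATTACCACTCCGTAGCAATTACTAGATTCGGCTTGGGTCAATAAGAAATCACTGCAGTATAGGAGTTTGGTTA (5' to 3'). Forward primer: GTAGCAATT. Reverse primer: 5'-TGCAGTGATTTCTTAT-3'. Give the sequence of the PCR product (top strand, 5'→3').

The forward primer matches the template at positions 26–34.
Taking the reverse complement of TGCAGTGATTTCTTAT gives ATAAGAAATCACTGCA, found at positions 55–70 on the template; the primer anneals here to the top strand with its 3' end pointing upstream.
The product is the template from position 26 through 70 (45 bp).

5'-GTAGCAATTACTAGATTCGGCTTGGGTCAATAAGAAATCACTGCA-3'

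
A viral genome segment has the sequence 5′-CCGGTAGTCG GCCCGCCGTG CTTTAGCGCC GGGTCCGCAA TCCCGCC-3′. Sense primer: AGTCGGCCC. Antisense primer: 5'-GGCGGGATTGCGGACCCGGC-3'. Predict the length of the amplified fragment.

Scanning the template, AGTCGGCCC occurs at positions 6–14; this primer anneals to the bottom strand there with its 3' end pointing downstream.
Reverse complement of the reverse primer: GCCGGGTCCGCAATCCCGCC. This occurs on the top strand at positions 28–47.
Amplicon spans positions 6–47: 42 bp.

42 bp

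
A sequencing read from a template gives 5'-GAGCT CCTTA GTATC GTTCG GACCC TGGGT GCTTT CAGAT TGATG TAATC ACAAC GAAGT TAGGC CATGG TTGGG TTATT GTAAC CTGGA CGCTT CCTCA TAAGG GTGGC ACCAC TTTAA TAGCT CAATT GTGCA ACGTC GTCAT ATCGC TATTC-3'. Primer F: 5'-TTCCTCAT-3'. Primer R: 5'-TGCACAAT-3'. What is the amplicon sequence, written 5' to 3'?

Forward primer TTCCTCAT is found on the top strand at positions 94–101.
The reverse primer's reverse complement is ATTGTGCA, which matches the template at positions 128–135.
The product is the template from position 94 through 135 (42 bp).

5'-TTCCTCATAAGGGTGGCACCACTTTAATAGCTCAATTGTGCA-3'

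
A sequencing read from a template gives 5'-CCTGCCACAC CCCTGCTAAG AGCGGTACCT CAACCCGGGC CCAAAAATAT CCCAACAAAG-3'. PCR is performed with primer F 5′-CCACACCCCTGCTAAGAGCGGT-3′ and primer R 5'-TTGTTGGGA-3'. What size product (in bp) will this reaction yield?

54 bp

Scanning the template, CCACACCCCTGCTAAGAGCGGT occurs at positions 5–26; this primer anneals to the bottom strand there with its 3' end pointing downstream.
Reverse complement of the reverse primer: TCCCAACAA. This occurs on the top strand at positions 50–58.
Product length = (reverse-primer end) − (forward-primer start) + 1 = 58 − 5 + 1 = 54 bp.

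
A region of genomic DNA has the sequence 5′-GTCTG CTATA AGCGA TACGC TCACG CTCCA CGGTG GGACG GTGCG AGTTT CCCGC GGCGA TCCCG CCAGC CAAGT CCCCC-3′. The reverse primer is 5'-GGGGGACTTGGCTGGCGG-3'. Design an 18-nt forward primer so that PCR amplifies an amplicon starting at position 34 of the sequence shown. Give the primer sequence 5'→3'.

The reverse primer's reverse complement CCGCCAGCCAAGTCCCCC matches the template at positions 63–80; the product starts at position 34.
The forward primer is identical to the top strand over positions 34–51: TGGGACGGTGCGAGTTTC.

5'-TGGGACGGTGCGAGTTTC-3'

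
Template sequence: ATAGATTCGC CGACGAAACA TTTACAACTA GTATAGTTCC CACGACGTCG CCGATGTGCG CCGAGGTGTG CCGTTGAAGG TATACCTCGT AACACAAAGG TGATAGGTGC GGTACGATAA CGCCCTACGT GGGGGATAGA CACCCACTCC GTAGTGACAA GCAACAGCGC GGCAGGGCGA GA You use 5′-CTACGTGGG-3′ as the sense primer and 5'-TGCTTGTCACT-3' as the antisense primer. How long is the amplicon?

The forward primer matches the template at positions 125–133.
The reverse primer's reverse complement is AGTGACAAGCA, which matches the template at positions 153–163.
Amplicon spans positions 125–163: 39 bp.

39 bp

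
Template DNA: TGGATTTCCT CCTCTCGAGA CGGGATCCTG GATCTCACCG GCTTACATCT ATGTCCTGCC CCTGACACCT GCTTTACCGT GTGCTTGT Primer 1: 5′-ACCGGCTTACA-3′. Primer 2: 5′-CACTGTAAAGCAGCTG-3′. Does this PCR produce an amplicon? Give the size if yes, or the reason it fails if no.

Primer 2 (CACTGTAAAGCAGCTG) does not match the top strand, and its reverse complement CAGCTGCTTTACAGTG does not match either.
With no annealing site for primer 2, no amplification occurs.

No product — primer 2 has no binding site in the template.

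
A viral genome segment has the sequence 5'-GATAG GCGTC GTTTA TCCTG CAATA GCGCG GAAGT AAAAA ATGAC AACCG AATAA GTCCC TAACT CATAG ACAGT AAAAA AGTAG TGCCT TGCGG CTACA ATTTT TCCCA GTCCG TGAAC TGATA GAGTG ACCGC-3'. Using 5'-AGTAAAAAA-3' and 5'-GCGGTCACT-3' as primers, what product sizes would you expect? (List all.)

The forward primer AGTAAAAAA matches the top strand at positions 33–41, 73–81.
The reverse primer's reverse complement is AGTGACCGC, matching at positions 127–135.
Each forward site pairs with the reverse site to give a product ending at position 135: sizes 103, 63 bp.

103 bp, 63 bp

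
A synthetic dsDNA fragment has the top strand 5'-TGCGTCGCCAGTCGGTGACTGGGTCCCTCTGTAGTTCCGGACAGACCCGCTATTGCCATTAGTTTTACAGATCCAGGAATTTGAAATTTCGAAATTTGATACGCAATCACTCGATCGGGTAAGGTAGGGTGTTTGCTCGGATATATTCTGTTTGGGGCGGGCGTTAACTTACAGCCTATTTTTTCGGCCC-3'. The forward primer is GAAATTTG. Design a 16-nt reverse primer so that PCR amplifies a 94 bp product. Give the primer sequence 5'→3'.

5'-AAAAAATAGGCTGTAA-3'

The forward primer binds at positions 91–98, so a 94 bp product ends at position 91 + 94 − 1 = 184.
The reverse primer anneals to the top strand over positions 169–184, i.e. to TTACAGCCTATTTTTT.
Its sequence written 5'→3' is the reverse complement: AAAAAATAGGCTGTAA.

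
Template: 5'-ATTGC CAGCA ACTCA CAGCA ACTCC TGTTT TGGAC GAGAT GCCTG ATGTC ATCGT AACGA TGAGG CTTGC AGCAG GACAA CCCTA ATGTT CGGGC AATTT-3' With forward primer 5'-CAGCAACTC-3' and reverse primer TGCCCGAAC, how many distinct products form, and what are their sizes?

Two products: 91 bp, 81 bp

The forward primer CAGCAACTC matches the top strand at positions 6–14, 16–24.
The reverse primer's reverse complement is GTTCGGGCA, matching at positions 88–96.
Each forward site pairs with the reverse site to give a product ending at position 96: sizes 91, 81 bp.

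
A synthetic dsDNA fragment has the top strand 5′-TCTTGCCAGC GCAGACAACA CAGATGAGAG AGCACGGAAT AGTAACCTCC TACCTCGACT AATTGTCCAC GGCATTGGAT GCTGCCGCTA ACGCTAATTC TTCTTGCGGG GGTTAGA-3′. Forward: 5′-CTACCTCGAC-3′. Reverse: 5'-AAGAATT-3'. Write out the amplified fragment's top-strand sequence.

Forward primer CTACCTCGAC is found on the top strand at positions 50–59.
The reverse primer's reverse complement is AATTCTT, which matches the template at positions 96–102.
The product is the template from position 50 through 102 (53 bp).

5'-CTACCTCGACTAATTGTCCACGGCATTGGATGCTGCCGCTAACGCTAATTCTT-3'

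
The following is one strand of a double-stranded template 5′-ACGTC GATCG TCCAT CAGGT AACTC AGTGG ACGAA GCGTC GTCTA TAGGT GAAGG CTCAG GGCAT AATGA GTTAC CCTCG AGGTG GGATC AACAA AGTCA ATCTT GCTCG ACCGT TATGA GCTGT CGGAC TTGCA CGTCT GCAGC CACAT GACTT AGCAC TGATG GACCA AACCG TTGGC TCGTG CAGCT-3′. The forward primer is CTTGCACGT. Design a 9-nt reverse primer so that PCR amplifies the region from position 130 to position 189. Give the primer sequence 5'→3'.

The product's 3' end on the top strand is position 189.
The reverse primer anneals to the top strand over positions 181–189, i.e. to TCGTGCAGC.
Its sequence written 5'→3' is the reverse complement: GCTGCACGA.

5'-GCTGCACGA-3'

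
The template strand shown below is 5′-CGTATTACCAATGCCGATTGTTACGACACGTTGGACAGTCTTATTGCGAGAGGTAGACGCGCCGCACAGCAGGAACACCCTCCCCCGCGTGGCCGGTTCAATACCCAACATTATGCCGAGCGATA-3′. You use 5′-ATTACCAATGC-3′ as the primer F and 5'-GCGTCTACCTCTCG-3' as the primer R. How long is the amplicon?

57 bp

Forward primer ATTACCAATGC is found on the top strand at positions 4–14.
The reverse primer's reverse complement is CGAGAGGTAGACGC, which matches the template at positions 47–60.
Amplicon spans positions 4–60: 57 bp.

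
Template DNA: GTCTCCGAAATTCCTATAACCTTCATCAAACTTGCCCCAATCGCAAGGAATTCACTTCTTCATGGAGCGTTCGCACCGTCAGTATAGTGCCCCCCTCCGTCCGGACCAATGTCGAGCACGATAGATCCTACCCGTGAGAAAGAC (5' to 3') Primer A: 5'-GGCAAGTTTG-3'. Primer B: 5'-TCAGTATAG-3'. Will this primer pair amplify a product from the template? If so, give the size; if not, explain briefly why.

No product — the primers' 3' ends point away from each other.

Primer A (GGCAAGTTTG) has reverse complement CAAACTTGCC, which matches the top strand at positions 27–36; primer A anneals to the top strand there with its 3' end pointing upstream toward position 27.
Primer B (TCAGTATAG) matches the top strand directly at positions 79–87; it anneals to the bottom strand with its 3' end pointing downstream toward position 87.
The 3' ends diverge (primer A extends toward position 1, primer B toward position 144), so the primers never converge on a shared product.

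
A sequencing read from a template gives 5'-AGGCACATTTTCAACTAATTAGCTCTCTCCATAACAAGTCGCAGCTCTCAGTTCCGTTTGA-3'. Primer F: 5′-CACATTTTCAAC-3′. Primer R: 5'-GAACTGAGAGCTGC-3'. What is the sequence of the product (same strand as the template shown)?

Forward primer CACATTTTCAAC is found on the top strand at positions 4–15.
The reverse primer's reverse complement is GCAGCTCTCAGTTC, which matches the template at positions 41–54.
The product is the template from position 4 through 54 (51 bp).

5'-CACATTTTCAACTAATTAGCTCTCTCCATAACAAGTCGCAGCTCTCAGTTC-3'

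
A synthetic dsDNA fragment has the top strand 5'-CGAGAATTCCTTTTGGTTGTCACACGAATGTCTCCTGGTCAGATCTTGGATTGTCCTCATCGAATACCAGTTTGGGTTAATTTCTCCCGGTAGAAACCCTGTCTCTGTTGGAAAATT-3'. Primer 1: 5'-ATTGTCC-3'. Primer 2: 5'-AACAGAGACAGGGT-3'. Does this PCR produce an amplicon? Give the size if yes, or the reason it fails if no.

Yes — a 60 bp product.

Primer 1 (ATTGTCC) matches the top strand at positions 50–56; it acts as a forward primer.
Primer 2's reverse complement is ACCCTGTCTCTGTT, matching the top strand at positions 96–109; it acts as a reverse primer.
The 3' ends face each other across positions 50–109, giving a 60 bp product.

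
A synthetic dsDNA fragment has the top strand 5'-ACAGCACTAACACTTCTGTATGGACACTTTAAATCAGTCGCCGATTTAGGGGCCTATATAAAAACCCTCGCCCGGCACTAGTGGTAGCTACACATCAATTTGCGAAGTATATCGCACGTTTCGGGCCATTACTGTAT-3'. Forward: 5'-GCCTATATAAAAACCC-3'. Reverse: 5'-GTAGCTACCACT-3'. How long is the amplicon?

40 bp

The forward primer matches the template at positions 52–67.
Taking the reverse complement of GTAGCTACCACT gives AGTGGTAGCTAC, found at positions 80–91 on the template; the primer anneals here to the top strand with its 3' end pointing upstream.
The product runs from position 52 to position 91, so its length is 91 − 52 + 1 = 40 bp.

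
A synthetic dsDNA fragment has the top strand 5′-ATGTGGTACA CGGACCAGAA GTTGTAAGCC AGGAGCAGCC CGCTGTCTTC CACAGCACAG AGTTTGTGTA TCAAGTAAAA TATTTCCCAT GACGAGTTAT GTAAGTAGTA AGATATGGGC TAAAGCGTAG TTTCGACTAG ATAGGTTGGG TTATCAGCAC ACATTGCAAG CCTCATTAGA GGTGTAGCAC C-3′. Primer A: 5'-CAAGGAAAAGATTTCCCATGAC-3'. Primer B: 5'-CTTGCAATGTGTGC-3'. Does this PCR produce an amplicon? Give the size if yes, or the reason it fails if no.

No product — primer A has no binding site in the template.

Primer A (CAAGGAAAAGATTTCCCATGAC) does not match the top strand, and its reverse complement GTCATGGGAAATCTTTTCCTTG does not match either.
With no annealing site for primer A, no amplification occurs.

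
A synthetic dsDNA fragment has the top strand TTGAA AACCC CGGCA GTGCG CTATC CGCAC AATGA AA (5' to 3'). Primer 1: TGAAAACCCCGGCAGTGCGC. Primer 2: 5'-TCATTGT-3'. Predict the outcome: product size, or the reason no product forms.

Yes — a 34 bp product.

Primer 1 (TGAAAACCCCGGCAGTGCGC) matches the top strand at positions 2–21; it acts as a forward primer.
Primer 2's reverse complement is ACAATGA, matching the top strand at positions 29–35; it acts as a reverse primer.
The 3' ends face each other across positions 2–35, giving a 34 bp product.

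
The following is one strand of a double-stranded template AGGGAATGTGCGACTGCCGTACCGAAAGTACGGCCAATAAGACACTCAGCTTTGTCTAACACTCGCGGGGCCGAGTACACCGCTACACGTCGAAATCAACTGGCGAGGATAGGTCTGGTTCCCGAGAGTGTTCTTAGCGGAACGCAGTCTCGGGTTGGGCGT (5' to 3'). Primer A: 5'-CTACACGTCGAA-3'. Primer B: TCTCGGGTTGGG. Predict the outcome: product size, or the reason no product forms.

No product — both primers anneal to the same strand and extend in the same direction.

Primer A (CTACACGTCGAA) matches the top strand at positions 83–94 (3' end points downstream).
Primer B (TCTCGGGTTGGG) also matches the top strand directly, at positions 148–159 — its reverse complement CCCAACCCGAGA is not present.
Both primers anneal to the bottom strand with 3' ends pointing the same way, so neither can prime synthesis back toward the other.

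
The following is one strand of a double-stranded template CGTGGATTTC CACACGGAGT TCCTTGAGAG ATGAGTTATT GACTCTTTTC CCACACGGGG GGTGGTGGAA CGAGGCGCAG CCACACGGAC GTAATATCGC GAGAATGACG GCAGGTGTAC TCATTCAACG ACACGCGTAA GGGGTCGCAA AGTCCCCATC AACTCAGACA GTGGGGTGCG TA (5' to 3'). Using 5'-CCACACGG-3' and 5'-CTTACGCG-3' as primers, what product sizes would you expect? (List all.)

132 bp, 91 bp, 61 bp

The forward primer CCACACGG matches the top strand at positions 10–17, 51–58, 81–88.
The reverse primer's reverse complement is CGCGTAAG, matching at positions 134–141.
Each forward site pairs with the reverse site to give a product ending at position 141: sizes 132, 91, 61 bp.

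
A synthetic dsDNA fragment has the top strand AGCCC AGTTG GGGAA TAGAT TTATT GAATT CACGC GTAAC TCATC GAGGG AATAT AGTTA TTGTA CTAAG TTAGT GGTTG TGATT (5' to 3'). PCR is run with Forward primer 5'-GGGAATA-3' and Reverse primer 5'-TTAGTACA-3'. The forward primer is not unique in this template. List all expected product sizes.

The forward primer GGGAATA matches the top strand at positions 11–17, 48–54.
The reverse primer's reverse complement is TGTACTAA, matching at positions 62–69.
Each forward site pairs with the reverse site to give a product ending at position 69: sizes 59, 22 bp.

59 bp, 22 bp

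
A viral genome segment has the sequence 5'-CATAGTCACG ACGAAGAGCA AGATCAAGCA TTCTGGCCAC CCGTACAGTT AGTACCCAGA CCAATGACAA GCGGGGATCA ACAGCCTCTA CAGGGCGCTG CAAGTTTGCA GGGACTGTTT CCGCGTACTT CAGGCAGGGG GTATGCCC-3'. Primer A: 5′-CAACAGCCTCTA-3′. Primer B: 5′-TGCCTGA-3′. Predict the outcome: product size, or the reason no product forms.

Yes — a 58 bp product.

Primer A (CAACAGCCTCTA) matches the top strand at positions 79–90; it acts as a forward primer.
Primer B's reverse complement is TCAGGCA, matching the top strand at positions 130–136; it acts as a reverse primer.
The 3' ends face each other across positions 79–136, giving a 58 bp product.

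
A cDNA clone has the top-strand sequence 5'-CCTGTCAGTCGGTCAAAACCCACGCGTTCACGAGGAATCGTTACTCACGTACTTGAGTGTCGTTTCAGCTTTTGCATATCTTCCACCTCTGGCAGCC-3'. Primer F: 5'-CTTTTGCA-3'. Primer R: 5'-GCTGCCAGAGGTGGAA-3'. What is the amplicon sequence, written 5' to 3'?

Forward primer CTTTTGCA is found on the top strand at positions 69–76.
The reverse primer's reverse complement is TTCCACCTCTGGCAGC, which matches the template at positions 81–96.
The product is the template from position 69 through 96 (28 bp).

5'-CTTTTGCATATCTTCCACCTCTGGCAGC-3'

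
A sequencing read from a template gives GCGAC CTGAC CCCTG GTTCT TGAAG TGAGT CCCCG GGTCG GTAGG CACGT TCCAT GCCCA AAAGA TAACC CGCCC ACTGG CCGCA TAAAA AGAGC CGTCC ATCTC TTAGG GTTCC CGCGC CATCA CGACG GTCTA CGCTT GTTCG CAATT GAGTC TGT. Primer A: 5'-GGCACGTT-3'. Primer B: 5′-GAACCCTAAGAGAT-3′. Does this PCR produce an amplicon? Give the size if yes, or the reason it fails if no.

Yes — a 71 bp product.

Primer A (GGCACGTT) matches the top strand at positions 44–51; it acts as a forward primer.
Primer B's reverse complement is ATCTCTTAGGGTTC, matching the top strand at positions 101–114; it acts as a reverse primer.
The 3' ends face each other across positions 44–114, giving a 71 bp product.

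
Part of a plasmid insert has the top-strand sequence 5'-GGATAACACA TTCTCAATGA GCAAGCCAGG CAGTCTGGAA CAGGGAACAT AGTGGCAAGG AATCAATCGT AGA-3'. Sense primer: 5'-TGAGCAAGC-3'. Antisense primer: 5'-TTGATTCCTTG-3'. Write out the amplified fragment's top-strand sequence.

The forward primer matches the template at positions 18–26.
Reverse complement of the reverse primer: CAAGGAATCAA. This occurs on the top strand at positions 56–66.
The product is the template from position 18 through 66 (49 bp).

5'-TGAGCAAGCCAGGCAGTCTGGAACAGGGAACATAGTGGCAAGGAATCAA-3'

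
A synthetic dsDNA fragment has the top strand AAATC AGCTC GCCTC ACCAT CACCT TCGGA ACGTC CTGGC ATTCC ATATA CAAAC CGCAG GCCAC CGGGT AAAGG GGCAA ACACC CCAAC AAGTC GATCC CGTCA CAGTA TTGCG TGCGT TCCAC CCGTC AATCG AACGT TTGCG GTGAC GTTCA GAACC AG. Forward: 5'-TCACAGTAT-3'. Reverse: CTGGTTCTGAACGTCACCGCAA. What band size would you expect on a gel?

60 bp

Forward primer TCACAGTAT is found on the top strand at positions 103–111.
Reverse complement of the reverse primer: TTGCGGTGACGTTCAGAACCAG. This occurs on the top strand at positions 141–162.
The product runs from position 103 to position 162, so its length is 162 − 103 + 1 = 60 bp.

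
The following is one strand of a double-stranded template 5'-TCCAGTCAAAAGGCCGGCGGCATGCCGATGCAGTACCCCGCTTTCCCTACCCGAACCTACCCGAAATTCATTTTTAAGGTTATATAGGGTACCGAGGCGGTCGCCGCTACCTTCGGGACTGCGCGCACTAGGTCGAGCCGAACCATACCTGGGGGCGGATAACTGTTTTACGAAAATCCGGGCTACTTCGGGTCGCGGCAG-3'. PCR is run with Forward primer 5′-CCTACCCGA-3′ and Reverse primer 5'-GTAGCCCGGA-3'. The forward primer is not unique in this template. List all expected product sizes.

The forward primer CCTACCCGA matches the top strand at positions 46–54, 56–64.
The reverse primer's reverse complement is TCCGGGCTAC, matching at positions 177–186.
Each forward site pairs with the reverse site to give a product ending at position 186: sizes 141, 131 bp.

141 bp, 131 bp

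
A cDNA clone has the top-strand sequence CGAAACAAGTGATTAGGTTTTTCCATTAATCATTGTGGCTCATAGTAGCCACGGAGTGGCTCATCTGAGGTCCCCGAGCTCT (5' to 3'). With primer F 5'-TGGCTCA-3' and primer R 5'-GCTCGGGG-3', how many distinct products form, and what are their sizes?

The forward primer TGGCTCA matches the top strand at positions 36–42, 57–63.
The reverse primer's reverse complement is CCCCGAGC, matching at positions 72–79.
Each forward site pairs with the reverse site to give a product ending at position 79: sizes 44, 23 bp.

Two products: 44 bp, 23 bp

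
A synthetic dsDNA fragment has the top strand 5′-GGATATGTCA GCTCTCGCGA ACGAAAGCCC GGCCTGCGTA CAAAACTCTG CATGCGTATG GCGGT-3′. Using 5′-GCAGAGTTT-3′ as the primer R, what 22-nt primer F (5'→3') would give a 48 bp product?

The reverse primer's reverse complement AAACTCTGC matches the template at positions 43–51, so the product ends at position 51.
A 48 bp product then starts at position 51 − 48 + 1 = 4.
The forward primer is identical to the top strand there: TATGTCAGCTCTCGCGAACGAA.

5'-TATGTCAGCTCTCGCGAACGAA-3'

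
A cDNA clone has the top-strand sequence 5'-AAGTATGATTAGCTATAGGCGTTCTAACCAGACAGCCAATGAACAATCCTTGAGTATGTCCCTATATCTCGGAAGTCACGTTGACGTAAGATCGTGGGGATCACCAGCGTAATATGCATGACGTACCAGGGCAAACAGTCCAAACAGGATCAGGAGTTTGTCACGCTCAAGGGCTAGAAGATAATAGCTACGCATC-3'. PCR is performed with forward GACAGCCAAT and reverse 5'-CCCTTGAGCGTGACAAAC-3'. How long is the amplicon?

143 bp

Scanning the template, GACAGCCAAT occurs at positions 31–40; this primer anneals to the bottom strand there with its 3' end pointing downstream.
Reverse complement of the reverse primer: GTTTGTCACGCTCAAGGG. This occurs on the top strand at positions 156–173.
Amplicon spans positions 31–173: 143 bp.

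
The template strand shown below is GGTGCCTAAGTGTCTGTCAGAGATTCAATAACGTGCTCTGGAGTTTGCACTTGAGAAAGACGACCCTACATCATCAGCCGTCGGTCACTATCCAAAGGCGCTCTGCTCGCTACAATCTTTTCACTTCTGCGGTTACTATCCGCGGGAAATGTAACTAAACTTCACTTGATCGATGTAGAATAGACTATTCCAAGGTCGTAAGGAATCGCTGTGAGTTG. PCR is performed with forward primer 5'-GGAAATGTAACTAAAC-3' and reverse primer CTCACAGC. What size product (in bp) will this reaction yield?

71 bp

Scanning the template, GGAAATGTAACTAAAC occurs at positions 145–160; this primer anneals to the bottom strand there with its 3' end pointing downstream.
Reverse complement of the reverse primer: GCTGTGAG. This occurs on the top strand at positions 208–215.
The product runs from position 145 to position 215, so its length is 215 − 145 + 1 = 71 bp.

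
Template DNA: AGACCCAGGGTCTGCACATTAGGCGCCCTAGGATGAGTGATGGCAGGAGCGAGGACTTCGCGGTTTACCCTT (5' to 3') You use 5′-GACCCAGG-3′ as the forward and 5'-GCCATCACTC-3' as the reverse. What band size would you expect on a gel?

43 bp

Scanning the template, GACCCAGG occurs at positions 2–9; this primer anneals to the bottom strand there with its 3' end pointing downstream.
The reverse primer's reverse complement is GAGTGATGGC, which matches the template at positions 35–44.
Amplicon spans positions 2–44: 43 bp.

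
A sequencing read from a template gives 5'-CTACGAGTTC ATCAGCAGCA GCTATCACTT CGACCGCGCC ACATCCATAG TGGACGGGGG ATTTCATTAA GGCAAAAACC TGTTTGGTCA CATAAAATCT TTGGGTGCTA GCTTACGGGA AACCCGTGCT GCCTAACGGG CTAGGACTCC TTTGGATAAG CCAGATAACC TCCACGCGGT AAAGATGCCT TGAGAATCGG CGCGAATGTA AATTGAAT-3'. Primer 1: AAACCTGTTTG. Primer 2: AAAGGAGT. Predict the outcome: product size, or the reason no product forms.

Yes — a 78 bp product.

Primer 1 (AAACCTGTTTG) matches the top strand at positions 76–86; it acts as a forward primer.
Primer 2's reverse complement is ACTCCTTT, matching the top strand at positions 146–153; it acts as a reverse primer.
The 3' ends face each other across positions 76–153, giving a 78 bp product.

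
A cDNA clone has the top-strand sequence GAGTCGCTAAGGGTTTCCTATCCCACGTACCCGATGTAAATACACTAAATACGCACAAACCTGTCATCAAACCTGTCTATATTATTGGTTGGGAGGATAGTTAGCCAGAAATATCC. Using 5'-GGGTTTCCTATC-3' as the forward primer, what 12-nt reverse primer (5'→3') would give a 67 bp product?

5'-GACAGGTTTGAT-3'

The forward primer binds at positions 11–22, so a 67 bp product ends at position 11 + 67 − 1 = 77.
The reverse primer anneals to the top strand over positions 66–77, i.e. to ATCAAACCTGTC.
Its sequence written 5'→3' is the reverse complement: GACAGGTTTGAT.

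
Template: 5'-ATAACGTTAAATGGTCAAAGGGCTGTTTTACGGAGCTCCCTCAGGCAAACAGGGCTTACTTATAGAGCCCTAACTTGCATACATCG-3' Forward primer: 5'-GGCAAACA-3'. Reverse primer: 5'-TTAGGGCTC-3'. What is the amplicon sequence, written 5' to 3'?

5'-GGCAAACAGGGCTTACTTATAGAGCCCTAA-3'

Forward primer GGCAAACA is found on the top strand at positions 44–51.
Reverse complement of the reverse primer: GAGCCCTAA. This occurs on the top strand at positions 65–73.
The product is the template from position 44 through 73 (30 bp).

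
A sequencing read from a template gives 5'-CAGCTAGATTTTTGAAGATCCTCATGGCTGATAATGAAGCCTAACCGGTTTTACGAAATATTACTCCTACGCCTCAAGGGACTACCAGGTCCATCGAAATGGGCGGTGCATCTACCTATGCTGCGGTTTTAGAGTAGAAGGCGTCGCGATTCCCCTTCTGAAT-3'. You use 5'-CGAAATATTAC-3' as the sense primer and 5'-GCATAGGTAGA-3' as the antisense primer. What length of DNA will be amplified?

Scanning the template, CGAAATATTAC occurs at positions 54–64; this primer anneals to the bottom strand there with its 3' end pointing downstream.
Reverse complement of the reverse primer: TCTACCTATGC. This occurs on the top strand at positions 111–121.
The product runs from position 54 to position 121, so its length is 121 − 54 + 1 = 68 bp.

68 bp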